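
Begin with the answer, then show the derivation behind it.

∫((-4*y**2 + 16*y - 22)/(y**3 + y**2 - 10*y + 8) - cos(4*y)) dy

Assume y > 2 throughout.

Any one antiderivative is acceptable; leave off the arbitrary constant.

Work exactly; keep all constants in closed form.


The answer is -log(y - 2) + 2*log(y - 1) - 5*log(y + 4) - sin(4*y)/4.
Step 1. Rewrite: now ∫((-4*y**2 + 16*y - 22)/(y**3 + y**2 - 10*y + 8)) dy + ∫(-cos(4*y)) dy.
Step 2. Decompose ∫((-4*y**2 + 16*y - 22)/(y**3 + y**2 - 10*y + 8)) dy by partial fractions, (-4*y**2 + 16*y - 22)/(y**3 + y**2 - 10*y + 8) = -5/(y + 4) + 2/(y - 1) - 1/(y - 2): now ∫(-1/(y - 2)) dy + ∫(2/(y - 1)) dy + ∫(-5/(y + 4)) dy + ∫(-cos(4*y)) dy.
Step 3. Evaluate the standard form [assuming y > 2]: now -log(y - 2) + ∫(2/(y - 1)) dy + ∫(-5/(y + 4)) dy + ∫(-cos(4*y)) dy.
Step 4. Evaluate the standard form [assuming y > -4]: now -log(y - 2) - 5*log(y + 4) + ∫(2/(y - 1)) dy + ∫(-cos(4*y)) dy.
Step 5. Evaluate the standard form [assuming y > 1]: now -log(y - 2) + 2*log(y - 1) - 5*log(y + 4) + ∫(-cos(4*y)) dy.
Step 6. Evaluate the standard form: now -log(y - 2) + 2*log(y - 1) - 5*log(y + 4) - sin(4*y)/4.
Answer: -log(y - 2) + 2*log(y - 1) - 5*log(y + 4) - sin(4*y)/4.


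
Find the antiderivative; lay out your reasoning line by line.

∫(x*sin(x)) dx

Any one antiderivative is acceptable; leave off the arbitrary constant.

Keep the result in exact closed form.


Step 1. Integrate ∫(x*sin(x)) dx by parts with u = x, dv = (sin(x)) dx, so v = -cos(x): now -x*cos(x) + ∫(cos(x)) dx.
Step 2. Evaluate the standard form: now -x*cos(x) + sin(x).
Answer: -x*cos(x) + sin(x).


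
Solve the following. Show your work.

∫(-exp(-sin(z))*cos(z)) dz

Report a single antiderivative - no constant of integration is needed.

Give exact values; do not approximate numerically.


Step 1. Substitute u = sin(z), turning ∫(-exp(-sin(z))*cos(z)) dz into ∫(-exp(-u)) du: now ∫(-exp(-u)) du.
Step 2. Evaluate the standard form: now exp(-u).
Step 3. Substitute back u = sin(z): now exp(-sin(z)).
Answer: exp(-sin(z)).


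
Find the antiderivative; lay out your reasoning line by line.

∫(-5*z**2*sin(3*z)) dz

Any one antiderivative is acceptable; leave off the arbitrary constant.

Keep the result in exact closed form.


Step 1. Integrate ∫(-5*z**2*sin(3*z)) dz by parts with u = z**2, dv = (-5*sin(3*z)) dz, so v = 5*cos(3*z)/3: now 5*z**2*cos(3*z)/3 + ∫(-10*z*cos(3*z)/3) dz.
Step 2. Integrate ∫(-10*z*cos(3*z)/3) dz by parts with u = z, dv = (-10*cos(3*z)/3) dz, so v = -10*sin(3*z)/9: now 5*z**2*cos(3*z)/3 - 10*z*sin(3*z)/9 + ∫(10*sin(3*z)/9) dz.
Step 3. Evaluate the standard form: now 5*z**2*cos(3*z)/3 - 10*z*sin(3*z)/9 - 10*cos(3*z)/27.
Answer: 5*z**2*cos(3*z)/3 - 10*z*sin(3*z)/9 - 10*cos(3*z)/27.


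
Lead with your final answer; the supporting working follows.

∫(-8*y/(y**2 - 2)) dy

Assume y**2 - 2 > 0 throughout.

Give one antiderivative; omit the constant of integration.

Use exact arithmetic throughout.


The answer is -4*log(y**2 - 2).
Step 1. Substitute u = y**2 - 2, turning ∫(-8*y/(y**2 - 2)) dy into ∫(-4/u) du: now ∫(-4/u) du.
Step 2. Evaluate the standard form [assuming u > 0]: now -4*log(u).
Step 3. Substitute back u = y**2 - 2: now -4*log(y**2 - 2).
Answer: -4*log(y**2 - 2).


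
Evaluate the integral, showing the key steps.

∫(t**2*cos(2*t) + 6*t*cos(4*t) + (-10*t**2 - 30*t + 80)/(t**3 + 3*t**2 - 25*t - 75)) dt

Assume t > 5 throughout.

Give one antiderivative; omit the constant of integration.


Step 1. Rewrite: now ∫(6*t*cos(4*t)) dt + ∫(t**2*cos(2*t)) dt + ∫((-10*t**2 - 30*t + 80)/(t**3 + 3*t**2 - 25*t - 75)) dt.
Step 2. Integrate ∫(6*t*cos(4*t)) dt by parts with u = t, dv = (6*cos(4*t)) dt, so v = 3*sin(4*t)/2: now 3*t*sin(4*t)/2 + ∫(t**2*cos(2*t)) dt + ∫((-10*t**2 - 30*t + 80)/(t**3 + 3*t**2 - 25*t - 75)) dt + ∫(-3*sin(4*t)/2) dt.
Step 3. Evaluate the standard form: now 3*t*sin(4*t)/2 + 3*cos(4*t)/8 + ∫(t**2*cos(2*t)) dt + ∫((-10*t**2 - 30*t + 80)/(t**3 + 3*t**2 - 25*t - 75)) dt.
Step 4. Integrate ∫(t**2*cos(2*t)) dt by parts with u = t**2, dv = (cos(2*t)) dt, so v = sin(2*t)/2: now t**2*sin(2*t)/2 + 3*t*sin(4*t)/2 + 3*cos(4*t)/8 + ∫(-t*sin(2*t)) dt + ∫((-10*t**2 - 30*t + 80)/(t**3 + 3*t**2 - 25*t - 75)) dt.
Step 5. Integrate ∫(-t*sin(2*t)) dt by parts with u = t, dv = (-sin(2*t)) dt, so v = cos(2*t)/2: now t**2*sin(2*t)/2 + 3*t*sin(4*t)/2 + t*cos(2*t)/2 + 3*cos(4*t)/8 + ∫((-10*t**2 - 30*t + 80)/(t**3 + 3*t**2 - 25*t - 75)) dt + ∫(-cos(2*t)/2) dt.
Step 6. Evaluate the standard form: now t**2*sin(2*t)/2 + 3*t*sin(4*t)/2 + t*cos(2*t)/2 - sin(2*t)/4 + 3*cos(4*t)/8 + ∫((-10*t**2 - 30*t + 80)/(t**3 + 3*t**2 - 25*t - 75)) dt.
Step 7. Decompose ∫((-10*t**2 - 30*t + 80)/(t**3 + 3*t**2 - 25*t - 75)) dt by partial fractions, (-10*t**2 - 30*t + 80)/(t**3 + 3*t**2 - 25*t - 75) = -1/(t + 5) - 5/(t + 3) - 4/(t - 5): now t**2*sin(2*t)/2 + 3*t*sin(4*t)/2 + t*cos(2*t)/2 - sin(2*t)/4 + 3*cos(4*t)/8 + ∫(-4/(t - 5)) dt + ∫(-5/(t + 3)) dt + ∫(-1/(t + 5)) dt.
Step 8. Evaluate the standard form [assuming t > -5]: now t**2*sin(2*t)/2 + 3*t*sin(4*t)/2 + t*cos(2*t)/2 - log(t + 5) - sin(2*t)/4 + 3*cos(4*t)/8 + ∫(-4/(t - 5)) dt + ∫(-5/(t + 3)) dt.
Step 9. Evaluate the standard form [assuming t > 5]: now t**2*sin(2*t)/2 + 3*t*sin(4*t)/2 + t*cos(2*t)/2 - 4*log(t - 5) - log(t + 5) - sin(2*t)/4 + 3*cos(4*t)/8 + ∫(-5/(t + 3)) dt.
Step 10. Evaluate the standard form [assuming t > -3]: now t**2*sin(2*t)/2 + 3*t*sin(4*t)/2 + t*cos(2*t)/2 - 4*log(t - 5) - 5*log(t + 3) - log(t + 5) - sin(2*t)/4 + 3*cos(4*t)/8.
Answer: t**2*sin(2*t)/2 + 3*t*sin(4*t)/2 + t*cos(2*t)/2 - 4*log(t - 5) - 5*log(t + 3) - log(t + 5) - sin(2*t)/4 + 3*cos(4*t)/8.


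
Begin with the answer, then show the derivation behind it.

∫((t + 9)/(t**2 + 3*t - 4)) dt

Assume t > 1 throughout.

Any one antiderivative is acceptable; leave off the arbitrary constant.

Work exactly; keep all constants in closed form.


The answer is 2*log(t - 1) - log(t + 4).
Step 1. Decompose ∫((t + 9)/(t**2 + 3*t - 4)) dt by partial fractions, (t + 9)/(t**2 + 3*t - 4) = -1/(t + 4) + 2/(t - 1): now ∫(2/(t - 1)) dt + ∫(-1/(t + 4)) dt.
Step 2. Evaluate the standard form [assuming t > -4]: now -log(t + 4) + ∫(2/(t - 1)) dt.
Step 3. Evaluate the standard form [assuming t > 1]: now 2*log(t - 1) - log(t + 4).
Answer: 2*log(t - 1) - log(t + 4).


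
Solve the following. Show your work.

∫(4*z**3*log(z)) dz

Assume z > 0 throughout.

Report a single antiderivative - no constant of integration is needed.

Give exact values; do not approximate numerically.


Step 1. Integrate ∫(4*z**3*log(z)) dz by parts with u = log(z), dv = (4*z**3) dz, so v = z**4 [assuming z > 0]: now z**4*log(z) + ∫(-z**3) dz.
Step 2. Evaluate the standard form: now z**4*log(z) - z**4/4.
Answer: z**4*log(z) - z**4/4.


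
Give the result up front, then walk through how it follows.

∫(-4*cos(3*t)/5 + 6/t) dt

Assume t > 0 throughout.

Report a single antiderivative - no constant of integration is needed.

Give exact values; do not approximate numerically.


The answer is 6*log(t) - 4*sin(3*t)/15.
Step 1. Rewrite: now ∫(6/t) dt + ∫(-4*cos(3*t)/5) dt.
Step 2. Evaluate the standard form [assuming t > 0]: now 6*log(t) + ∫(-4*cos(3*t)/5) dt.
Step 3. Evaluate the standard form: now 6*log(t) - 4*sin(3*t)/15.
Answer: 6*log(t) - 4*sin(3*t)/15.


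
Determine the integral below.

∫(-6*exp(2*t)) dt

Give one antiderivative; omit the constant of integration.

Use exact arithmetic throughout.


Answer: -3*exp(2*t).


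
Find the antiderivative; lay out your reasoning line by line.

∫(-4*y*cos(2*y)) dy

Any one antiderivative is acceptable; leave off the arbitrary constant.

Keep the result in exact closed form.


Step 1. Integrate ∫(-4*y*cos(2*y)) dy by parts with u = y, dv = (-4*cos(2*y)) dy, so v = -2*sin(2*y): now -2*y*sin(2*y) + ∫(2*sin(2*y)) dy.
Step 2. Evaluate the standard form: now -2*y*sin(2*y) - cos(2*y).
Answer: -2*y*sin(2*y) - cos(2*y).


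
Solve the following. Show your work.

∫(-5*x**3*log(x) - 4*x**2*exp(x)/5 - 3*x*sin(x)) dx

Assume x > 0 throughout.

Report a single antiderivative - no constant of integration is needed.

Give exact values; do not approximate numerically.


Step 1. Rewrite: now ∫(-3*x*sin(x)) dx + ∫(-4*x**2*exp(x)/5) dx + ∫(-5*x**3*log(x)) dx.
Step 2. Integrate ∫(-5*x**3*log(x)) dx by parts with u = log(x), dv = (-5*x**3) dx, so v = -5*x**4/4 [assuming x > 0]: now -5*x**4*log(x)/4 + ∫(5*x**3/4) dx + ∫(-3*x*sin(x)) dx + ∫(-4*x**2*exp(x)/5) dx.
Step 3. Evaluate the standard form: now -5*x**4*log(x)/4 + 5*x**4/16 + ∫(-3*x*sin(x)) dx + ∫(-4*x**2*exp(x)/5) dx.
Step 4. Integrate ∫(-4*x**2*exp(x)/5) dx by parts with u = x**2, dv = (-4*exp(x)/5) dx, so v = -4*exp(x)/5: now -5*x**4*log(x)/4 + 5*x**4/16 - 4*x**2*exp(x)/5 + ∫(8*x*exp(x)/5) dx + ∫(-3*x*sin(x)) dx.
Step 5. Integrate ∫(8*x*exp(x)/5) dx by parts with u = x, dv = (8*exp(x)/5) dx, so v = 8*exp(x)/5: now -5*x**4*log(x)/4 + 5*x**4/16 - 4*x**2*exp(x)/5 + 8*x*exp(x)/5 + ∫(-3*x*sin(x)) dx + ∫(-8*exp(x)/5) dx.
Step 6. Evaluate the standard form: now -5*x**4*log(x)/4 + 5*x**4/16 - 4*x**2*exp(x)/5 + 8*x*exp(x)/5 - 8*exp(x)/5 + ∫(-3*x*sin(x)) dx.
Step 7. Integrate ∫(-3*x*sin(x)) dx by parts with u = x, dv = (-3*sin(x)) dx, so v = 3*cos(x): now -5*x**4*log(x)/4 + 5*x**4/16 - 4*x**2*exp(x)/5 + 8*x*exp(x)/5 + 3*x*cos(x) - 8*exp(x)/5 + ∫(-3*cos(x)) dx.
Step 8. Evaluate the standard form: now -5*x**4*log(x)/4 + 5*x**4/16 - 4*x**2*exp(x)/5 + 8*x*exp(x)/5 + 3*x*cos(x) - 8*exp(x)/5 - 3*sin(x).
Answer: -5*x**4*log(x)/4 + 5*x**4/16 - 4*x**2*exp(x)/5 + 8*x*exp(x)/5 + 3*x*cos(x) - 8*exp(x)/5 - 3*sin(x).


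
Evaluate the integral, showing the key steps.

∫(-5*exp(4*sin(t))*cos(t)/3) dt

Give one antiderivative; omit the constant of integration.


Step 1. Substitute u = sin(t), turning ∫(-5*exp(4*sin(t))*cos(t)/3) dt into ∫(-5*exp(4*u)/3) du: now ∫(-5*exp(4*u)/3) du.
Step 2. Evaluate the standard form: now -5*exp(4*u)/12.
Step 3. Substitute back u = sin(t): now -5*exp(4*sin(t))/12.
Answer: -5*exp(4*sin(t))/12.


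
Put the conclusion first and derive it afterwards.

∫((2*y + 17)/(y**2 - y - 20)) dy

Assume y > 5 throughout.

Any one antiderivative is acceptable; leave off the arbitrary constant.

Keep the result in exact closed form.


The answer is 3*log(y - 5) - log(y + 4).
Step 1. Decompose ∫((2*y + 17)/(y**2 - y - 20)) dy by partial fractions, (2*y + 17)/(y**2 - y - 20) = -1/(y + 4) + 3/(y - 5): now ∫(3/(y - 5)) dy + ∫(-1/(y + 4)) dy.
Step 2. Evaluate the standard form [assuming y > -4]: now -log(y + 4) + ∫(3/(y - 5)) dy.
Step 3. Evaluate the standard form [assuming y > 5]: now 3*log(y - 5) - log(y + 4).
Answer: 3*log(y - 5) - log(y + 4).


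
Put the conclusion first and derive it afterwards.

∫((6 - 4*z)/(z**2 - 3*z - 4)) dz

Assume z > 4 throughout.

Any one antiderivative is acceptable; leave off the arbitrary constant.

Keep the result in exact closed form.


The answer is -2*log(z - 4) - 2*log(z + 1).
Step 1. Decompose ∫((6 - 4*z)/(z**2 - 3*z - 4)) dz by partial fractions, (6 - 4*z)/(z**2 - 3*z - 4) = -2/(z + 1) - 2/(z - 4): now ∫(-2/(z - 4)) dz + ∫(-2/(z + 1)) dz.
Step 2. Evaluate the standard form [assuming z > 4]: now -2*log(z - 4) + ∫(-2/(z + 1)) dz.
Step 3. Evaluate the standard form [assuming z > -1]: now -2*log(z - 4) - 2*log(z + 1).
Answer: -2*log(z - 4) - 2*log(z + 1).


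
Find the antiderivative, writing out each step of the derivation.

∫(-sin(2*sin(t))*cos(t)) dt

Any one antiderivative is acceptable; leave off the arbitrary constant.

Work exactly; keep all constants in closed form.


Step 1. Substitute u = sin(t), turning ∫(-sin(2*sin(t))*cos(t)) dt into ∫(-sin(2*u)) du: now ∫(-sin(2*u)) du.
Step 2. Evaluate the standard form: now cos(2*u)/2.
Step 3. Substitute back u = sin(t): now cos(2*sin(t))/2.
Answer: cos(2*sin(t))/2.


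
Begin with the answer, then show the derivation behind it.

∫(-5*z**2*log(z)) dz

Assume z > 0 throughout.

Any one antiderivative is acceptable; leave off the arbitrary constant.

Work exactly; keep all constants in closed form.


The answer is -5*z**3*log(z)/3 + 5*z**3/9.
Step 1. Integrate ∫(-5*z**2*log(z)) dz by parts with u = log(z), dv = (-5*z**2) dz, so v = -5*z**3/3 [assuming z > 0]: now -5*z**3*log(z)/3 + ∫(5*z**2/3) dz.
Step 2. Evaluate the standard form: now -5*z**3*log(z)/3 + 5*z**3/9.
Answer: -5*z**3*log(z)/3 + 5*z**3/9.


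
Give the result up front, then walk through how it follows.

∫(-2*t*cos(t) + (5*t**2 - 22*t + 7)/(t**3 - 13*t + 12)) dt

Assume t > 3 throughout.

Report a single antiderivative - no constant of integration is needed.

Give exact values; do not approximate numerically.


The answer is -2*t*sin(t) - log(t - 3) + log(t - 1) + 5*log(t + 4) - 2*cos(t).
Step 1. Rewrite: now ∫(-2*t*cos(t)) dt + ∫((5*t**2 - 22*t + 7)/(t**3 - 13*t + 12)) dt.
Step 2. Decompose ∫((5*t**2 - 22*t + 7)/(t**3 - 13*t + 12)) dt by partial fractions, (5*t**2 - 22*t + 7)/(t**3 - 13*t + 12) = 5/(t + 4) + 1/(t - 1) - 1/(t - 3): now ∫(-2*t*cos(t)) dt + ∫(-1/(t - 3)) dt + ∫(1/(t - 1)) dt + ∫(5/(t + 4)) dt.
Step 3. Evaluate the standard form [assuming t > -4]: now 5*log(t + 4) + ∫(-2*t*cos(t)) dt + ∫(-1/(t - 3)) dt + ∫(1/(t - 1)) dt.
Step 4. Evaluate the standard form [assuming t > 1]: now log(t - 1) + 5*log(t + 4) + ∫(-2*t*cos(t)) dt + ∫(-1/(t - 3)) dt.
Step 5. Evaluate the standard form [assuming t > 3]: now -log(t - 3) + log(t - 1) + 5*log(t + 4) + ∫(-2*t*cos(t)) dt.
Step 6. Integrate ∫(-2*t*cos(t)) dt by parts with u = t, dv = (-2*cos(t)) dt, so v = -2*sin(t): now -2*t*sin(t) - log(t - 3) + log(t - 1) + 5*log(t + 4) + ∫(2*sin(t)) dt.
Step 7. Evaluate the standard form: now -2*t*sin(t) - log(t - 3) + log(t - 1) + 5*log(t + 4) - 2*cos(t).
Answer: -2*t*sin(t) - log(t - 3) + log(t - 1) + 5*log(t + 4) - 2*cos(t).


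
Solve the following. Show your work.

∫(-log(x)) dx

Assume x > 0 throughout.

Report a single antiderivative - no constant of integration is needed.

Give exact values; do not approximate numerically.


Step 1. Integrate ∫(-log(x)) dx by parts with u = log(x), dv = (-1) dx, so v = -x [assuming x > 0]: now -x*log(x) + ∫(1) dx.
Step 2. Evaluate the standard form: now -x*log(x) + x.
Answer: -x*log(x) + x.


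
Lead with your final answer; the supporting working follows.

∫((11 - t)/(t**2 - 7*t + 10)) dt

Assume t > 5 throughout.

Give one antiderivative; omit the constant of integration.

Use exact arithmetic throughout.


The answer is 2*log(t - 5) - 3*log(t - 2).
Step 1. Decompose ∫((11 - t)/(t**2 - 7*t + 10)) dt by partial fractions, (11 - t)/(t**2 - 7*t + 10) = -3/(t - 2) + 2/(t - 5): now ∫(2/(t - 5)) dt + ∫(-3/(t - 2)) dt.
Step 2. Evaluate the standard form [assuming t > 5]: now 2*log(t - 5) + ∫(-3/(t - 2)) dt.
Step 3. Evaluate the standard form [assuming t > 2]: now 2*log(t - 5) - 3*log(t - 2).
Answer: 2*log(t - 5) - 3*log(t - 2).


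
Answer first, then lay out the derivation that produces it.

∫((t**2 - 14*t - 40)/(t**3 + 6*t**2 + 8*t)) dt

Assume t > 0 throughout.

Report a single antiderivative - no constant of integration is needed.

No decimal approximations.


The answer is -5*log(t) + 2*log(t + 2) + 4*log(t + 4).
Step 1. Decompose ∫((t**2 - 14*t - 40)/(t**3 + 6*t**2 + 8*t)) dt by partial fractions, (t**2 - 14*t - 40)/(t**3 + 6*t**2 + 8*t) = 4/(t + 4) + 2/(t + 2) - 5/t: now ∫(-5/t) dt + ∫(2/(t + 2)) dt + ∫(4/(t + 4)) dt.
Step 2. Evaluate the standard form [assuming t > -2]: now 2*log(t + 2) + ∫(-5/t) dt + ∫(4/(t + 4)) dt.
Step 3. Evaluate the standard form [assuming t > -4]: now 2*log(t + 2) + 4*log(t + 4) + ∫(-5/t) dt.
Step 4. Evaluate the standard form [assuming t > 0]: now -5*log(t) + 2*log(t + 2) + 4*log(t + 4).
Answer: -5*log(t) + 2*log(t + 2) + 4*log(t + 4).


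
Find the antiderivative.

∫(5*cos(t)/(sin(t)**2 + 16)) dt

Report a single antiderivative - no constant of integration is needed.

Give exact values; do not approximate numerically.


Answer: 5*atan(sin(t)/4)/4.


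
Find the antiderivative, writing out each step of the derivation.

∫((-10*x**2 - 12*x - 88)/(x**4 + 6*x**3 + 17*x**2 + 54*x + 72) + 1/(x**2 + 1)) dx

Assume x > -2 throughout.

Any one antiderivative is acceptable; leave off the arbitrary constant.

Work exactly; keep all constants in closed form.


Step 1. Rewrite: now ∫((-10*x**2 - 12*x - 88)/(x**4 + 6*x**3 + 17*x**2 + 54*x + 72)) dx + ∫(1/(x**2 + 1)) dx.
Step 2. Decompose ∫((-10*x**2 - 12*x - 88)/(x**4 + 6*x**3 + 17*x**2 + 54*x + 72)) dx by partial fractions, (-10*x**2 - 12*x - 88)/(x**4 + 6*x**3 + 17*x**2 + 54*x + 72) = -2/(x**2 + 9) + 4/(x + 4) - 4/(x + 2): now ∫(-4/(x + 2)) dx + ∫(4/(x + 4)) dx + ∫(1/(x**2 + 1)) dx + ∫(-2/(x**2 + 9)) dx.
Step 3. Evaluate the standard form [assuming x > -4]: now 4*log(x + 4) + ∫(-4/(x + 2)) dx + ∫(1/(x**2 + 1)) dx + ∫(-2/(x**2 + 9)) dx.
Step 4. Evaluate the standard form [assuming x > -2]: now -4*log(x + 2) + 4*log(x + 4) + ∫(1/(x**2 + 1)) dx + ∫(-2/(x**2 + 9)) dx.
Step 5. Evaluate the standard form: now -4*log(x + 2) + 4*log(x + 4) - 2*atan(x/3)/3 + ∫(1/(x**2 + 1)) dx.
Step 6. Evaluate the standard form: now -4*log(x + 2) + 4*log(x + 4) - 2*atan(x/3)/3 + atan(x).
Answer: -4*log(x + 2) + 4*log(x + 4) - 2*atan(x/3)/3 + atan(x).


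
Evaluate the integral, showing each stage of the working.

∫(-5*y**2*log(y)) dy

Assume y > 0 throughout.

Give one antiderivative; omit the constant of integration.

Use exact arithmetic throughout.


Step 1. Integrate ∫(-5*y**2*log(y)) dy by parts with u = log(y), dv = (-5*y**2) dy, so v = -5*y**3/3 [assuming y > 0]: now -5*y**3*log(y)/3 + ∫(5*y**2/3) dy.
Step 2. Evaluate the standard form: now -5*y**3*log(y)/3 + 5*y**3/9.
Answer: -5*y**3*log(y)/3 + 5*y**3/9.


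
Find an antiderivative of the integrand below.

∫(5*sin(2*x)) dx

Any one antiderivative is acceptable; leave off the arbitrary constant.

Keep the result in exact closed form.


Answer: -5*cos(2*x)/2.


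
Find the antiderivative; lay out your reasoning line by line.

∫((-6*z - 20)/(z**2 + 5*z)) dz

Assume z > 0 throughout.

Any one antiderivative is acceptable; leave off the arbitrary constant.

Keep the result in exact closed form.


Step 1. Decompose ∫((-6*z - 20)/(z**2 + 5*z)) dz by partial fractions, (-6*z - 20)/(z**2 + 5*z) = -2/(z + 5) - 4/z: now ∫(-4/z) dz + ∫(-2/(z + 5)) dz.
Step 2. Evaluate the standard form [assuming z > 0]: now -4*log(z) + ∫(-2/(z + 5)) dz.
Step 3. Evaluate the standard form [assuming z > -5]: now -4*log(z) - 2*log(z + 5).
Answer: -4*log(z) - 2*log(z + 5).


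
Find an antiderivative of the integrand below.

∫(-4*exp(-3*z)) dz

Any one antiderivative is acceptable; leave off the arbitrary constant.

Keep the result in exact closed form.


Answer: 4*exp(-3*z)/3.


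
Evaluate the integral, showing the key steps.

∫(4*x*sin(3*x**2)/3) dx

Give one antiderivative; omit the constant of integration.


Step 1. Substitute u = x**2, turning ∫(4*x*sin(3*x**2)/3) dx into ∫(2*sin(3*u)/3) du: now ∫(2*sin(3*u)/3) du.
Step 2. Evaluate the standard form: now -2*cos(3*u)/9.
Step 3. Substitute back u = x**2: now -2*cos(3*x**2)/9.
Answer: -2*cos(3*x**2)/9.


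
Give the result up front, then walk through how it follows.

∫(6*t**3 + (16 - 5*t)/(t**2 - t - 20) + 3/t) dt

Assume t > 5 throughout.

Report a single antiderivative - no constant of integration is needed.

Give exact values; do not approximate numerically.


The answer is 3*t**4/2 + 3*log(t) - log(t - 5) - 4*log(t + 4).
Step 1. Rewrite: now ∫(3/t) dt + ∫(6*t**3) dt + ∫((16 - 5*t)/(t**2 - t - 20)) dt.
Step 2. Decompose ∫((16 - 5*t)/(t**2 - t - 20)) dt by partial fractions, (16 - 5*t)/(t**2 - t - 20) = -4/(t + 4) - 1/(t - 5): now ∫(3/t) dt + ∫(6*t**3) dt + ∫(-1/(t - 5)) dt + ∫(-4/(t + 4)) dt.
Step 3. Evaluate the standard form [assuming t > -4]: now -4*log(t + 4) + ∫(3/t) dt + ∫(6*t**3) dt + ∫(-1/(t - 5)) dt.
Step 4. Evaluate the standard form [assuming t > 5]: now -log(t - 5) - 4*log(t + 4) + ∫(3/t) dt + ∫(6*t**3) dt.
Step 5. Evaluate the standard form [assuming t > 0]: now 3*log(t) - log(t - 5) - 4*log(t + 4) + ∫(6*t**3) dt.
Step 6. Evaluate the standard form: now 3*t**4/2 + 3*log(t) - log(t - 5) - 4*log(t + 4).
Answer: 3*t**4/2 + 3*log(t) - log(t - 5) - 4*log(t + 4).


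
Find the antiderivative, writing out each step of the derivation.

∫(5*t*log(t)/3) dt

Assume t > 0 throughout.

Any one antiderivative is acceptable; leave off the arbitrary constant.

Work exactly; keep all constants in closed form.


Step 1. Integrate ∫(5*t*log(t)/3) dt by parts with u = log(t), dv = (5*t/3) dt, so v = 5*t**2/6 [assuming t > 0]: now 5*t**2*log(t)/6 + ∫(-5*t/6) dt.
Step 2. Evaluate the standard form: now 5*t**2*log(t)/6 - 5*t**2/12.
Answer: 5*t**2*log(t)/6 - 5*t**2/12.


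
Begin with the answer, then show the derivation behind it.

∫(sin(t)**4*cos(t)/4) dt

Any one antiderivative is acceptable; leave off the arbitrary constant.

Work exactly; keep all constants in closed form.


The answer is sin(t)**5/20.
Step 1. Substitute u = sin(t), turning ∫(sin(t)**4*cos(t)/4) dt into ∫(u**4/4) du: now ∫(u**4/4) du.
Step 2. Evaluate the standard form: now u**5/20.
Step 3. Substitute back u = sin(t): now sin(t)**5/20.
Answer: sin(t)**5/20.


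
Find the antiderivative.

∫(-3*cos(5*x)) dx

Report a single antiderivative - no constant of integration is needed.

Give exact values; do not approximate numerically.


Answer: -3*sin(5*x)/5.


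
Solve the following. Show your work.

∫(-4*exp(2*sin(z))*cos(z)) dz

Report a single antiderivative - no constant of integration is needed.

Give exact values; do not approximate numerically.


Step 1. Substitute u = sin(z), turning ∫(-4*exp(2*sin(z))*cos(z)) dz into ∫(-4*exp(2*u)) du: now ∫(-4*exp(2*u)) du.
Step 2. Evaluate the standard form: now -2*exp(2*u).
Step 3. Substitute back u = sin(z): now -2*exp(2*sin(z)).
Answer: -2*exp(2*sin(z)).


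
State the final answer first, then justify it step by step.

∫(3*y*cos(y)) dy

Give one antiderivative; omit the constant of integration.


The answer is 3*y*sin(y) + 3*cos(y).
Step 1. Integrate ∫(3*y*cos(y)) dy by parts with u = y, dv = (3*cos(y)) dy, so v = 3*sin(y): now 3*y*sin(y) + ∫(-3*sin(y)) dy.
Step 2. Evaluate the standard form: now 3*y*sin(y) + 3*cos(y).
Answer: 3*y*sin(y) + 3*cos(y).


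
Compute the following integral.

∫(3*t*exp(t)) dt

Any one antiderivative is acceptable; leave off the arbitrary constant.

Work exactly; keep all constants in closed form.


Answer: 3*t*exp(t) - 3*exp(t).


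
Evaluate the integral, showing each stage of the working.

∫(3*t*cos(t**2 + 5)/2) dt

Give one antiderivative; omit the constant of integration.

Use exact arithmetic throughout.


Step 1. Substitute u = t**2 + 5, turning ∫(3*t*cos(t**2 + 5)/2) dt into ∫(3*cos(u)/4) du: now ∫(3*cos(u)/4) du.
Step 2. Evaluate the standard form: now 3*sin(u)/4.
Step 3. Substitute back u = t**2 + 5: now 3*sin(t**2 + 5)/4.
Answer: 3*sin(t**2 + 5)/4.


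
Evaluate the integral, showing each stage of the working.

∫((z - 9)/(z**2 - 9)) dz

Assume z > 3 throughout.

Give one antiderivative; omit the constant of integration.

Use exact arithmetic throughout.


Step 1. Decompose ∫((z - 9)/(z**2 - 9)) dz by partial fractions, (z - 9)/(z**2 - 9) = 2/(z + 3) - 1/(z - 3): now ∫(-1/(z - 3)) dz + ∫(2/(z + 3)) dz.
Step 2. Evaluate the standard form [assuming z > 3]: now -log(z - 3) + ∫(2/(z + 3)) dz.
Step 3. Evaluate the standard form [assuming z > -3]: now -log(z - 3) + 2*log(z + 3).
Answer: -log(z - 3) + 2*log(z + 3).


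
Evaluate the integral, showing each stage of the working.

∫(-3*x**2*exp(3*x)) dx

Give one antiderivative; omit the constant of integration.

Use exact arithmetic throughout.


Step 1. Integrate ∫(-3*x**2*exp(3*x)) dx by parts with u = x**2, dv = (-3*exp(3*x)) dx, so v = -exp(3*x): now -x**2*exp(3*x) + ∫(2*x*exp(3*x)) dx.
Step 2. Integrate ∫(2*x*exp(3*x)) dx by parts with u = x, dv = (2*exp(3*x)) dx, so v = 2*exp(3*x)/3: now -x**2*exp(3*x) + 2*x*exp(3*x)/3 + ∫(-2*exp(3*x)/3) dx.
Step 3. Evaluate the standard form: now -x**2*exp(3*x) + 2*x*exp(3*x)/3 - 2*exp(3*x)/9.
Answer: -x**2*exp(3*x) + 2*x*exp(3*x)/3 - 2*exp(3*x)/9.


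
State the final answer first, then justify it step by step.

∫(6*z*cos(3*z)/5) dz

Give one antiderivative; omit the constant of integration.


The answer is 2*z*sin(3*z)/5 + 2*cos(3*z)/15.
Step 1. Integrate ∫(6*z*cos(3*z)/5) dz by parts with u = z, dv = (6*cos(3*z)/5) dz, so v = 2*sin(3*z)/5: now 2*z*sin(3*z)/5 + ∫(-2*sin(3*z)/5) dz.
Step 2. Evaluate the standard form: now 2*z*sin(3*z)/5 + 2*cos(3*z)/15.
Answer: 2*z*sin(3*z)/5 + 2*cos(3*z)/15.


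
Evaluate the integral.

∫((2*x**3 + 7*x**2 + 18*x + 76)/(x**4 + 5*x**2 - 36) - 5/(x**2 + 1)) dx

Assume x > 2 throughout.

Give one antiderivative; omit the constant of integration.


Answer: 3*log(x - 2) - log(x + 2) - atan(x/3)/3 - 5*atan(x).


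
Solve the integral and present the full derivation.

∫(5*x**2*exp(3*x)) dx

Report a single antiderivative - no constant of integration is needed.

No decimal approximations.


Step 1. Integrate ∫(5*x**2*exp(3*x)) dx by parts with u = x**2, dv = (5*exp(3*x)) dx, so v = 5*exp(3*x)/3: now 5*x**2*exp(3*x)/3 + ∫(-10*x*exp(3*x)/3) dx.
Step 2. Integrate ∫(-10*x*exp(3*x)/3) dx by parts with u = x, dv = (-10*exp(3*x)/3) dx, so v = -10*exp(3*x)/9: now 5*x**2*exp(3*x)/3 - 10*x*exp(3*x)/9 + ∫(10*exp(3*x)/9) dx.
Step 3. Evaluate the standard form: now 5*x**2*exp(3*x)/3 - 10*x*exp(3*x)/9 + 10*exp(3*x)/27.
Answer: 5*x**2*exp(3*x)/3 - 10*x*exp(3*x)/9 + 10*exp(3*x)/27.


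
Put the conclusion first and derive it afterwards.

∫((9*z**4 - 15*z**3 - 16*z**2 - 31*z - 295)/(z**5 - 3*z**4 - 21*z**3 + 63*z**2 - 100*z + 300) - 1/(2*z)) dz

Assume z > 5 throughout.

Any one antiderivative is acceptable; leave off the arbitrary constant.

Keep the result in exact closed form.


The answer is -log(z)/2 + 5*log(z - 5) + log(z - 3) + 3*log(z + 5) - atan(z/2)/2.
Step 1. Rewrite: now ∫(-1/(2*z)) dz + ∫((9*z**4 - 15*z**3 - 16*z**2 - 31*z - 295)/(z**5 - 3*z**4 - 21*z**3 + 63*z**2 - 100*z + 300)) dz.
Step 2. Decompose ∫((9*z**4 - 15*z**3 - 16*z**2 - 31*z - 295)/(z**5 - 3*z**4 - 21*z**3 + 63*z**2 - 100*z + 300)) dz by partial fractions, (9*z**4 - 15*z**3 - 16*z**2 - 31*z - 295)/(z**5 - 3*z**4 - 21*z**3 + 63*z**2 - 100*z + 300) = -1/(z**2 + 4) + 3/(z + 5) + 1/(z - 3) + 5/(z - 5): now ∫(-1/(2*z)) dz + ∫(5/(z - 5)) dz + ∫(1/(z - 3)) dz + ∫(3/(z + 5)) dz + ∫(-1/(z**2 + 4)) dz.
Step 3. Evaluate the standard form [assuming z > 5]: now 5*log(z - 5) + ∫(-1/(2*z)) dz + ∫(1/(z - 3)) dz + ∫(3/(z + 5)) dz + ∫(-1/(z**2 + 4)) dz.
Step 4. Evaluate the standard form [assuming z > -5]: now 5*log(z - 5) + 3*log(z + 5) + ∫(-1/(2*z)) dz + ∫(1/(z - 3)) dz + ∫(-1/(z**2 + 4)) dz.
Step 5. Evaluate the standard form [assuming z > 3]: now 5*log(z - 5) + log(z - 3) + 3*log(z + 5) + ∫(-1/(2*z)) dz + ∫(-1/(z**2 + 4)) dz.
Step 6. Evaluate the standard form: now 5*log(z - 5) + log(z - 3) + 3*log(z + 5) - atan(z/2)/2 + ∫(-1/(2*z)) dz.
Step 7. Evaluate the standard form [assuming z > 0]: now -log(z)/2 + 5*log(z - 5) + log(z - 3) + 3*log(z + 5) - atan(z/2)/2.
Answer: -log(z)/2 + 5*log(z - 5) + log(z - 3) + 3*log(z + 5) - atan(z/2)/2.


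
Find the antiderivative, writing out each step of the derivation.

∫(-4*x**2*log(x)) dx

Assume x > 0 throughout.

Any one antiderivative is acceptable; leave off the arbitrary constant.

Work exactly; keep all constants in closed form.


Step 1. Integrate ∫(-4*x**2*log(x)) dx by parts with u = log(x), dv = (-4*x**2) dx, so v = -4*x**3/3 [assuming x > 0]: now -4*x**3*log(x)/3 + ∫(4*x**2/3) dx.
Step 2. Evaluate the standard form: now -4*x**3*log(x)/3 + 4*x**3/9.
Answer: -4*x**3*log(x)/3 + 4*x**3/9.


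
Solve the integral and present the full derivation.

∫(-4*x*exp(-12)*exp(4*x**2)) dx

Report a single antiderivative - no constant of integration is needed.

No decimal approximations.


Step 1. Substitute u = x**2 - 3, turning ∫(-4*x*exp(-12)*exp(4*x**2)) dx into ∫(-2*exp(4*u)) du: now ∫(-2*exp(4*u)) du.
Step 2. Evaluate the standard form: now -exp(4*u)/2.
Step 3. Substitute back u = x**2 - 3: now -exp(4*x**2 - 12)/2.
Answer: -exp(4*x**2 - 12)/2.


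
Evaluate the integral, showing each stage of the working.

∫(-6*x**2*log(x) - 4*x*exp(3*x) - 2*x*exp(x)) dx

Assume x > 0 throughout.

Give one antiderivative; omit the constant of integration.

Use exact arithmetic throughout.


Step 1. Rewrite: now ∫(-2*x*exp(x)) dx + ∫(-4*x*exp(3*x)) dx + ∫(-6*x**2*log(x)) dx.
Step 2. Integrate ∫(-2*x*exp(x)) dx by parts with u = x, dv = (-2*exp(x)) dx, so v = -2*exp(x): now -2*x*exp(x) + ∫(-4*x*exp(3*x)) dx + ∫(-6*x**2*log(x)) dx + ∫(2*exp(x)) dx.
Step 3. Evaluate the standard form: now -2*x*exp(x) + 2*exp(x) + ∫(-4*x*exp(3*x)) dx + ∫(-6*x**2*log(x)) dx.
Step 4. Integrate ∫(-4*x*exp(3*x)) dx by parts with u = x, dv = (-4*exp(3*x)) dx, so v = -4*exp(3*x)/3: now -4*x*exp(3*x)/3 - 2*x*exp(x) + 2*exp(x) + ∫(-6*x**2*log(x)) dx + ∫(4*exp(3*x)/3) dx.
Step 5. Evaluate the standard form: now -4*x*exp(3*x)/3 - 2*x*exp(x) + 4*exp(3*x)/9 + 2*exp(x) + ∫(-6*x**2*log(x)) dx.
Step 6. Integrate ∫(-6*x**2*log(x)) dx by parts with u = log(x), dv = (-6*x**2) dx, so v = -2*x**3 [assuming x > 0]: now -2*x**3*log(x) - 4*x*exp(3*x)/3 - 2*x*exp(x) + 4*exp(3*x)/9 + 2*exp(x) + ∫(2*x**2) dx.
Step 7. Evaluate the standard form: now -2*x**3*log(x) + 2*x**3/3 - 4*x*exp(3*x)/3 - 2*x*exp(x) + 4*exp(3*x)/9 + 2*exp(x).
Answer: -2*x**3*log(x) + 2*x**3/3 - 4*x*exp(3*x)/3 - 2*x*exp(x) + 4*exp(3*x)/9 + 2*exp(x).


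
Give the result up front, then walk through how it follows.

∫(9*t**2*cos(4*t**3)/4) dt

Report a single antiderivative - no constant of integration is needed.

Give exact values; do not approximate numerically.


The answer is 3*sin(4*t**3)/16.
Step 1. Substitute u = t**3, turning ∫(9*t**2*cos(4*t**3)/4) dt into ∫(3*cos(4*u)/4) du: now ∫(3*cos(4*u)/4) du.
Step 2. Evaluate the standard form: now 3*sin(4*u)/16.
Step 3. Substitute back u = t**3: now 3*sin(4*t**3)/16.
Answer: 3*sin(4*t**3)/16.


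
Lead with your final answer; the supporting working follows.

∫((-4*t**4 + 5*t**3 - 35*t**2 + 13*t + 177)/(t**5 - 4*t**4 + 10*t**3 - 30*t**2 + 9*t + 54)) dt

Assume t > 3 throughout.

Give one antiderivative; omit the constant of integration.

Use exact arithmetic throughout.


The answer is -4*log(t - 3) - log(t - 2) + log(t + 1) + 4*atan(t/3)/3.
Step 1. Decompose ∫((-4*t**4 + 5*t**3 - 35*t**2 + 13*t + 177)/(t**5 - 4*t**4 + 10*t**3 - 30*t**2 + 9*t + 54)) dt by partial fractions, (-4*t**4 + 5*t**3 - 35*t**2 + 13*t + 177)/(t**5 - 4*t**4 + 10*t**3 - 30*t**2 + 9*t + 54) = 4/(t**2 + 9) + 1/(t + 1) - 1/(t - 2) - 4/(t - 3): now ∫(-4/(t - 3)) dt + ∫(-1/(t - 2)) dt + ∫(1/(t + 1)) dt + ∫(4/(t**2 + 9)) dt.
Step 2. Evaluate the standard form [assuming t > -1]: now log(t + 1) + ∫(-4/(t - 3)) dt + ∫(-1/(t - 2)) dt + ∫(4/(t**2 + 9)) dt.
Step 3. Evaluate the standard form [assuming t > 2]: now -log(t - 2) + log(t + 1) + ∫(-4/(t - 3)) dt + ∫(4/(t**2 + 9)) dt.
Step 4. Evaluate the standard form [assuming t > 3]: now -4*log(t - 3) - log(t - 2) + log(t + 1) + ∫(4/(t**2 + 9)) dt.
Step 5. Evaluate the standard form: now -4*log(t - 3) - log(t - 2) + log(t + 1) + 4*atan(t/3)/3.
Answer: -4*log(t - 3) - log(t - 2) + log(t + 1) + 4*atan(t/3)/3.


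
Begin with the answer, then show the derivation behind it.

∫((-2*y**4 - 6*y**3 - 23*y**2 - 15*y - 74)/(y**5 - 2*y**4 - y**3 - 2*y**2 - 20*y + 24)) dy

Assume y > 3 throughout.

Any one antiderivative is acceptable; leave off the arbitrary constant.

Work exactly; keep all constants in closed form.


The answer is -5*log(y - 3) + 4*log(y - 1) - log(y + 2) - atan(y/2)/2.
Step 1. Decompose ∫((-2*y**4 - 6*y**3 - 23*y**2 - 15*y - 74)/(y**5 - 2*y**4 - y**3 - 2*y**2 - 20*y + 24)) dy by partial fractions, (-2*y**4 - 6*y**3 - 23*y**2 - 15*y - 74)/(y**5 - 2*y**4 - y**3 - 2*y**2 - 20*y + 24) = -1/(y**2 + 4) - 1/(y + 2) + 4/(y - 1) - 5/(y - 3): now ∫(-5/(y - 3)) dy + ∫(4/(y - 1)) dy + ∫(-1/(y + 2)) dy + ∫(-1/(y**2 + 4)) dy.
Step 2. Evaluate the standard form [assuming y > 3]: now -5*log(y - 3) + ∫(4/(y - 1)) dy + ∫(-1/(y + 2)) dy + ∫(-1/(y**2 + 4)) dy.
Step 3. Evaluate the standard form [assuming y > -2]: now -5*log(y - 3) - log(y + 2) + ∫(4/(y - 1)) dy + ∫(-1/(y**2 + 4)) dy.
Step 4. Evaluate the standard form [assuming y > 1]: now -5*log(y - 3) + 4*log(y - 1) - log(y + 2) + ∫(-1/(y**2 + 4)) dy.
Step 5. Evaluate the standard form: now -5*log(y - 3) + 4*log(y - 1) - log(y + 2) - atan(y/2)/2.
Answer: -5*log(y - 3) + 4*log(y - 1) - log(y + 2) - atan(y/2)/2.


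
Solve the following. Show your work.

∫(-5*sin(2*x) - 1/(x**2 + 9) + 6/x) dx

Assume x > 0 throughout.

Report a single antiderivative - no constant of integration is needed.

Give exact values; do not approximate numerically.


Step 1. Rewrite: now ∫(6/x) dx + ∫(-1/(x**2 + 9)) dx + ∫(-5*sin(2*x)) dx.
Step 2. Evaluate the standard form [assuming x > 0]: now 6*log(x) + ∫(-1/(x**2 + 9)) dx + ∫(-5*sin(2*x)) dx.
Step 3. Evaluate the standard form: now 6*log(x) - atan(x/3)/3 + ∫(-5*sin(2*x)) dx.
Step 4. Evaluate the standard form: now 6*log(x) + 5*cos(2*x)/2 - atan(x/3)/3.
Answer: 6*log(x) + 5*cos(2*x)/2 - atan(x/3)/3.


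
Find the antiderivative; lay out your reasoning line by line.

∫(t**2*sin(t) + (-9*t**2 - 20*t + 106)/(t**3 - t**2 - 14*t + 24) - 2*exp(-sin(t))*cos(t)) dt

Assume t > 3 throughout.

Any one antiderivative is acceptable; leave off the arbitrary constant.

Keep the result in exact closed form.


Step 1. Rewrite: now ∫(t**2*sin(t)) dt + ∫((-9*t**2 - 20*t + 106)/(t**3 - t**2 - 14*t + 24)) dt + ∫(-2*exp(-sin(t))*cos(t)) dt.
Step 2. Decompose ∫((-9*t**2 - 20*t + 106)/(t**3 - t**2 - 14*t + 24)) dt by partial fractions, (-9*t**2 - 20*t + 106)/(t**3 - t**2 - 14*t + 24) = 1/(t + 4) - 5/(t - 2) - 5/(t - 3): now ∫(t**2*sin(t)) dt + ∫(-2*exp(-sin(t))*cos(t)) dt + ∫(-5/(t - 3)) dt + ∫(-5/(t - 2)) dt + ∫(1/(t + 4)) dt.
Step 3. Evaluate the standard form [assuming t > -4]: now log(t + 4) + ∫(t**2*sin(t)) dt + ∫(-2*exp(-sin(t))*cos(t)) dt + ∫(-5/(t - 3)) dt + ∫(-5/(t - 2)) dt.
Step 4. Evaluate the standard form [assuming t > 2]: now -5*log(t - 2) + log(t + 4) + ∫(t**2*sin(t)) dt + ∫(-2*exp(-sin(t))*cos(t)) dt + ∫(-5/(t - 3)) dt.
Step 5. Evaluate the standard form [assuming t > 3]: now -5*log(t - 3) - 5*log(t - 2) + log(t + 4) + ∫(t**2*sin(t)) dt + ∫(-2*exp(-sin(t))*cos(t)) dt.
Step 6. Substitute u = sin(t), turning ∫(-2*exp(-sin(t))*cos(t)) dt into ∫(-2*exp(-u)) du: now -5*log(t - 3) - 5*log(t - 2) + log(t + 4) + ∫(t**2*sin(t)) dt + ∫(-2*exp(-u)) du.
Step 7. Evaluate the standard form: now -5*log(t - 3) - 5*log(t - 2) + log(t + 4) + ∫(t**2*sin(t)) dt + 2*exp(-u).
Step 8. Substitute back u = sin(t): now -5*log(t - 3) - 5*log(t - 2) + log(t + 4) + ∫(t**2*sin(t)) dt + 2*exp(-sin(t)).
Step 9. Integrate ∫(t**2*sin(t)) dt by parts with u = t**2, dv = (sin(t)) dt, so v = -cos(t): now -t**2*cos(t) - 5*log(t - 3) - 5*log(t - 2) + log(t + 4) + ∫(2*t*cos(t)) dt + 2*exp(-sin(t)).
Step 10. Integrate ∫(2*t*cos(t)) dt by parts with u = t, dv = (2*cos(t)) dt, so v = 2*sin(t): now -t**2*cos(t) + 2*t*sin(t) - 5*log(t - 3) - 5*log(t - 2) + log(t + 4) + ∫(-2*sin(t)) dt + 2*exp(-sin(t)).
Step 11. Evaluate the standard form: now -t**2*cos(t) + 2*t*sin(t) - 5*log(t - 3) - 5*log(t - 2) + log(t + 4) + 2*cos(t) + 2*exp(-sin(t)).
Answer: -t**2*cos(t) + 2*t*sin(t) - 5*log(t - 3) - 5*log(t - 2) + log(t + 4) + 2*cos(t) + 2*exp(-sin(t)).


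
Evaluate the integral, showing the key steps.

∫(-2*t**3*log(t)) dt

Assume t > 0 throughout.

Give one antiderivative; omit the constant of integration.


Step 1. Integrate ∫(-2*t**3*log(t)) dt by parts with u = log(t), dv = (-2*t**3) dt, so v = -t**4/2 [assuming t > 0]: now -t**4*log(t)/2 + ∫(t**3/2) dt.
Step 2. Evaluate the standard form: now -t**4*log(t)/2 + t**4/8.
Answer: -t**4*log(t)/2 + t**4/8.


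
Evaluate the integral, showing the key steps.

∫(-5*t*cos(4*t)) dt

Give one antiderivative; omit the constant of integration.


Step 1. Integrate ∫(-5*t*cos(4*t)) dt by parts with u = t, dv = (-5*cos(4*t)) dt, so v = -5*sin(4*t)/4: now -5*t*sin(4*t)/4 + ∫(5*sin(4*t)/4) dt.
Step 2. Evaluate the standard form: now -5*t*sin(4*t)/4 - 5*cos(4*t)/16.
Answer: -5*t*sin(4*t)/4 - 5*cos(4*t)/16.


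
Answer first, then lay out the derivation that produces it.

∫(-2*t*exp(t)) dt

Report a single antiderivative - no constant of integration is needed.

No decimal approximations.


The answer is -2*t*exp(t) + 2*exp(t).
Step 1. Integrate ∫(-2*t*exp(t)) dt by parts with u = t, dv = (-2*exp(t)) dt, so v = -2*exp(t): now -2*t*exp(t) + ∫(2*exp(t)) dt.
Step 2. Evaluate the standard form: now -2*t*exp(t) + 2*exp(t).
Answer: -2*t*exp(t) + 2*exp(t).


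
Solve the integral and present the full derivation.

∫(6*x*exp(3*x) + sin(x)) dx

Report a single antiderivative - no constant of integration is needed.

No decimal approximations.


Step 1. Rewrite: now ∫(6*x*exp(3*x)) dx + ∫(sin(x)) dx.
Step 2. Evaluate the standard form: now -cos(x) + ∫(6*x*exp(3*x)) dx.
Step 3. Integrate ∫(6*x*exp(3*x)) dx by parts with u = x, dv = (6*exp(3*x)) dx, so v = 2*exp(3*x): now 2*x*exp(3*x) - cos(x) + ∫(-2*exp(3*x)) dx.
Step 4. Evaluate the standard form: now 2*x*exp(3*x) - 2*exp(3*x)/3 - cos(x).
Answer: 2*x*exp(3*x) - 2*exp(3*x)/3 - cos(x).


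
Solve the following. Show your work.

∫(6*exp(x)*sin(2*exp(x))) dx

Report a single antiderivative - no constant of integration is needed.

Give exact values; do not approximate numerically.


Step 1. Substitute u = exp(x), turning ∫(6*exp(x)*sin(2*exp(x))) dx into ∫(6*sin(2*u)) du: now ∫(6*sin(2*u)) du.
Step 2. Evaluate the standard form: now -3*cos(2*u).
Step 3. Substitute back u = exp(x): now -3*cos(2*exp(x)).
Answer: -3*cos(2*exp(x)).


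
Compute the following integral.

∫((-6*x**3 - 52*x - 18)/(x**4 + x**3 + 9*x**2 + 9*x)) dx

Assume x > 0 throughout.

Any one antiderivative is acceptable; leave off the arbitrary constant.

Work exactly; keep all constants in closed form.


Answer: -2*log(x) - 4*log(x + 1) + 2*atan(x/3)/3.


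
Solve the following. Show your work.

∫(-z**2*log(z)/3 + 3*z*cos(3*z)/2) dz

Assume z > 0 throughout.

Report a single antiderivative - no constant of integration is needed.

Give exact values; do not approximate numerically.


Step 1. Rewrite: now ∫(3*z*cos(3*z)/2) dz + ∫(-z**2*log(z)/3) dz.
Step 2. Integrate ∫(-z**2*log(z)/3) dz by parts with u = log(z), dv = (-z**2/3) dz, so v = -z**3/9 [assuming z > 0]: now -z**3*log(z)/9 + ∫(z**2/9) dz + ∫(3*z*cos(3*z)/2) dz.
Step 3. Evaluate the standard form: now -z**3*log(z)/9 + z**3/27 + ∫(3*z*cos(3*z)/2) dz.
Step 4. Integrate ∫(3*z*cos(3*z)/2) dz by parts with u = z, dv = (3*cos(3*z)/2) dz, so v = sin(3*z)/2: now -z**3*log(z)/9 + z**3/27 + z*sin(3*z)/2 + ∫(-sin(3*z)/2) dz.
Step 5. Evaluate the standard form: now -z**3*log(z)/9 + z**3/27 + z*sin(3*z)/2 + cos(3*z)/6.
Answer: -z**3*log(z)/9 + z**3/27 + z*sin(3*z)/2 + cos(3*z)/6.


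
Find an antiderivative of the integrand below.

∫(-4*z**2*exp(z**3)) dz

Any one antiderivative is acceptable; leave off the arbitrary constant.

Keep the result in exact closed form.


Answer: -4*exp(z**3)/3.


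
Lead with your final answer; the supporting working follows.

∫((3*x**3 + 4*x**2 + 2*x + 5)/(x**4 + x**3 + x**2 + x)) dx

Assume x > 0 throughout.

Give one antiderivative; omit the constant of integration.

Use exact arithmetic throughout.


The answer is 5*log(x) - 2*log(x + 1) - atan(x).
Step 1. Decompose ∫((3*x**3 + 4*x**2 + 2*x + 5)/(x**4 + x**3 + x**2 + x)) dx by partial fractions, (3*x**3 + 4*x**2 + 2*x + 5)/(x**4 + x**3 + x**2 + x) = -1/(x**2 + 1) - 2/(x + 1) + 5/x: now ∫(5/x) dx + ∫(-2/(x + 1)) dx + ∫(-1/(x**2 + 1)) dx.
Step 2. Evaluate the standard form [assuming x > -1]: now -2*log(x + 1) + ∫(5/x) dx + ∫(-1/(x**2 + 1)) dx.
Step 3. Evaluate the standard form [assuming x > 0]: now 5*log(x) - 2*log(x + 1) + ∫(-1/(x**2 + 1)) dx.
Step 4. Evaluate the standard form: now 5*log(x) - 2*log(x + 1) - atan(x).
Answer: 5*log(x) - 2*log(x + 1) - atan(x).
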